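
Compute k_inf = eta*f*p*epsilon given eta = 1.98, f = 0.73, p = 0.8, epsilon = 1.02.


k_inf = eta * f * p * epsilon
k_inf = 1.98 * 0.73 * 0.8 * 1.02
k_inf = 1.1794

1.1794


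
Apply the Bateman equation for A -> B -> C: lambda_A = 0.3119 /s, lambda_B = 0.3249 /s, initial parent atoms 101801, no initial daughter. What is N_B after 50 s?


N_B(t) = lambda_A * N_A0 / (lambda_B - lambda_A) * [exp(-lambda_A*t) - exp(-lambda_B*t)]
exp(-0.3119*50) = 1.687243e-07; exp(-0.3249*50) = 8.808179e-08
N_B = 0.3119 * 101801 / (0.3249 - 0.3119) * (1.687243e-07 - 8.808179e-08)
N_B = 0.19696

0.19696


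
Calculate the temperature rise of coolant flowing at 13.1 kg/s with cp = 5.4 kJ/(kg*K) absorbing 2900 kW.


dT = Q / (m_dot * cp)
dT = 2900 / (13.1 * 5.4)
dT = 40.995 C

40.995


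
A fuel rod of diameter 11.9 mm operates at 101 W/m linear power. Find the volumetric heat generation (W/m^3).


r = D / 2 / 1000 = 11.9 / 2 / 1000 = 0.00595 m
q''' = q' / (pi * r^2)
q''' = 101 / (pi * 0.00595^2)
q''' = 908108 W/m^3

908108


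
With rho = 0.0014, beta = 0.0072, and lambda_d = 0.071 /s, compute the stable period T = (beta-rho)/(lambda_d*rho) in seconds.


T = (beta - rho) / (lambda_d * rho)
T = (0.0072 - 0.0014) / (0.071 * 0.0014)
T = 58.350 s

58.350


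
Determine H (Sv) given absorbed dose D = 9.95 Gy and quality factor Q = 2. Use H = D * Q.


H = D * Q
H = 9.95 * 2
H = 19.900 Sv

19.900


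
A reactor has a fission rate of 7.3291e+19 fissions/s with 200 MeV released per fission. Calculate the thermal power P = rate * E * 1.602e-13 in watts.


P = fission_rate * E_MeV * 1.602e-13
P = 7.3291e+19 * 200 * 1.602e-13
P = 2.3482e+09 W

2.3482e+09


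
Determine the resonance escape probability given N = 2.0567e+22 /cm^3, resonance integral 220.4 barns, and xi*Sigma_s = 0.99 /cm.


p = exp(-N * I * 1e-24 / (xi*Sigma_s))
p = exp(-2.0567e+22 * 220.4 * 1e-24 / 0.99)
p = 0.010268

0.010268


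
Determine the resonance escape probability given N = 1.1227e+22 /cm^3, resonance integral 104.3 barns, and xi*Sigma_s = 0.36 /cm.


p = exp(-N * I * 1e-24 / (xi*Sigma_s))
p = exp(-1.1227e+22 * 104.3 * 1e-24 / 0.36)
p = 0.038669

0.038669


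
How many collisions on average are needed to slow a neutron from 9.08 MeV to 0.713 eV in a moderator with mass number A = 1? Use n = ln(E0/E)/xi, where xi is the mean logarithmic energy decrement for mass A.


xi = 1 + (A-1)^2/(2A)*ln((A-1)/(A+1)) = 1 (for A = 1)
n = ln(E0/E) / xi
n = ln(9.08e6 / 0.713) / 1
n = ln(1.273492e+07) / 1 = 16.360

16.360


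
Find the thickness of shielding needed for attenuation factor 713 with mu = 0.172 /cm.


x = ln(factor) / mu
x = ln(713) / 0.172
x = 38.195 cm

38.195


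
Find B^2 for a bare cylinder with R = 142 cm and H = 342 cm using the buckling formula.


B^2 = (2.405/R)^2 + (pi/H)^2
B^2 = (2.405/142)^2 + (pi/342)^2
B^2 = 3.7123e-04 /cm^2

3.7123e-04


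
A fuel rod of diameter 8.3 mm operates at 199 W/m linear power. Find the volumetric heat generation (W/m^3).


r = D / 2 / 1000 = 8.3 / 2 / 1000 = 0.00415 m
q''' = q' / (pi * r^2)
q''' = 199 / (pi * 0.00415^2)
q''' = 3.6780e+06 W/m^3

3.6780e+06


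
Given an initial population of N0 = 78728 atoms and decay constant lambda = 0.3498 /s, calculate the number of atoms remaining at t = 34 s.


N = N0 * exp(-lambda * t)
N = 78728 * exp(-0.3498 * 34)
N = 0.53824

0.53824


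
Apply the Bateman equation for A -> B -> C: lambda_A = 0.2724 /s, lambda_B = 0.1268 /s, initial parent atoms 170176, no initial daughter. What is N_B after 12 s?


N_B(t) = lambda_A * N_A0 / (lambda_B - lambda_A) * [exp(-lambda_A*t) - exp(-lambda_B*t)]
exp(-0.2724*12) = 0.03805206; exp(-0.1268*12) = 0.2183622
N_B = 0.2724 * 170176 / (0.1268 - 0.2724) * (0.03805206 - 0.2183622)
N_B = 57407

57407


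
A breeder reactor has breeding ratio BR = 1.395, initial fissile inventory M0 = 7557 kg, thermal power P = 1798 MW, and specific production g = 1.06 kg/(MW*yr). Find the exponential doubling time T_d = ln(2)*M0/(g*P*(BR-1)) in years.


Breeding gain G = BR - 1 = 1.395 - 1 = 0.395
Fissile production rate = g * P * G = 1.06 * 1798 * 0.395 = 752.8226 kg/yr
T_d = ln(2) * M0 / (g * P * G)
T_d = ln(2) * 7557 / 752.8226 = 6.9580 yr

6.9580


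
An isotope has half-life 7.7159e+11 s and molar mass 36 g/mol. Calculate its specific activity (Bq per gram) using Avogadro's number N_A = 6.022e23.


lambda = ln(2) / t_half = ln(2) / 7.7159e+11 = 8.983361e-13 /s
SA = lambda * N_A / M
SA = 8.983361e-13 * 6.022e23 / 36
SA = 1.5027e+10 Bq/g

1.5027e+10


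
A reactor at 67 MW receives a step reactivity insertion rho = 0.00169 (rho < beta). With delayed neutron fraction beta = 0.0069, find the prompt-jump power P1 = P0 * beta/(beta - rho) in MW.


P1/P0 = beta / (beta - rho)
P1/P0 = 0.0069 / (0.0069 - 0.00169) = 1.324376
P1 = 67 * 1.324376 = 88.733 MW

88.733


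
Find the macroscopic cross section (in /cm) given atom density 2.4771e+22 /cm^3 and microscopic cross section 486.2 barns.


Sigma = N * sigma_barns * 1e-24
Sigma = 2.4771e+22 * 486.2 * 1e-24
Sigma = 12.044 /cm

12.044


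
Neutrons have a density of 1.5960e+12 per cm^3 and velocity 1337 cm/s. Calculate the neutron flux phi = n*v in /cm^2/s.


phi = n * v
phi = 1.5960e+12 * 1337
phi = 2.1339e+15 /cm^2/s

2.1339e+15


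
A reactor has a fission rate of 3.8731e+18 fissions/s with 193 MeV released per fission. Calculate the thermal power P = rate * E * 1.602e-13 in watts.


P = fission_rate * E_MeV * 1.602e-13
P = 3.8731e+18 * 193 * 1.602e-13
P = 1.1975e+08 W

1.1975e+08


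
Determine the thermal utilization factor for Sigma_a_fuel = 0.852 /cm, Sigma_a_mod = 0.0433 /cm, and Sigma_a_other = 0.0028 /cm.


f = Sigma_a_fuel / (Sigma_a_fuel + Sigma_a_mod + Sigma_a_other)
f = 0.852 / (0.852 + 0.0433 + 0.0028)
f = 0.94867

0.94867


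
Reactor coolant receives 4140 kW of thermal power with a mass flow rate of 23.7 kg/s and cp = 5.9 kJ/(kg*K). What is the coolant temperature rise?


dT = Q / (m_dot * cp)
dT = 4140 / (23.7 * 5.9)
dT = 29.607 C

29.607


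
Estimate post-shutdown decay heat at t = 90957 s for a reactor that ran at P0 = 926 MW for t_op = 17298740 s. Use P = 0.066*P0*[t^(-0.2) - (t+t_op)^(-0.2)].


P/P0 = 0.066 * [t^(-0.2) - (t + t_op)^(-0.2)]
P/P0 = 0.066 * [90957^(-0.2) - (90957 + 17298740)^(-0.2)]
P/P0 = 0.066 * [0.1019137 - 0.03564032] = 0.004374043
P = 926 * 0.004374043 = 4.0504 MW

4.0504


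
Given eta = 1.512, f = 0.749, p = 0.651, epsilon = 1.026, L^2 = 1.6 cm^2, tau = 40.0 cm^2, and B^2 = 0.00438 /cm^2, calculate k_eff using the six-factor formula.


k_inf = eta*f*p*eps = 1.512*0.749*0.651*1.026 = 0.7564182
P_TNL = 1/(1 + L^2*B^2) = 1/(1 + 1.6*0.00438) = 0.9930408
P_FNL = exp(-B^2*tau) = exp(-0.00438*40.0) = 0.8392891
k_eff = k_inf * P_TNL * P_FNL = 0.7564182 * 0.9930408 * 0.8392891
k_eff = 0.63044

0.63044


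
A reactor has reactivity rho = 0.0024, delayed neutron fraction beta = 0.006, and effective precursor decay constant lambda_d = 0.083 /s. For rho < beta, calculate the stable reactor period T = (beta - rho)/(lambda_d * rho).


T = (beta - rho) / (lambda_d * rho)
T = (0.006 - 0.0024) / (0.083 * 0.0024)
T = 18.072 s

18.072


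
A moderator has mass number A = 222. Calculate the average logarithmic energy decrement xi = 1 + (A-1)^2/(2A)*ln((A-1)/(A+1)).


xi = 1 + (A-1)^2/(2A) * ln((A-1)/(A+1))
xi = 1 + (222-1)^2/(2*222) * ln((222-1)/(222 +1))
xi = 0.0089820

0.0089820


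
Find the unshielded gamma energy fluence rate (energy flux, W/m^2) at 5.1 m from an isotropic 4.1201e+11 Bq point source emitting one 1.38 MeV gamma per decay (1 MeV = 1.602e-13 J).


psi = A * E * 1.602e-13 / (4*pi*r^2)
psi = 4.1201e+11 * 1.38 * 1.602e-13 / (4*pi*5.1^2)
psi = 2.7868e-04 W/m^2

2.7868e-04


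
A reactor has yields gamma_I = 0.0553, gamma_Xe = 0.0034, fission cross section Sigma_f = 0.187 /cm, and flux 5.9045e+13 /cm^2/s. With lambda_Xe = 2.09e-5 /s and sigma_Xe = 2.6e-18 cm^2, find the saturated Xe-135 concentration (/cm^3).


Xe_eq = (gamma_I + gamma_Xe) * Sigma_f * phi / (lambda_Xe + sigma_Xe * phi)
Numerator = (0.0553 + 0.0034) * 0.187 * 5.9045e+13 = 6.481311e+11
Denominator = 2.09e-5 + 2.6e-18 * 5.9045e+13 = 1.744170e-04
Xe_eq = 6.481311e+11 / 1.744170e-04 = 3.7160e+15 /cm^3

3.7160e+15


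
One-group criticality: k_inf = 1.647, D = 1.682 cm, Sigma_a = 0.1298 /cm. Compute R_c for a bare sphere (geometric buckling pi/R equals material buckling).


L^2 = D / Sigma_a = 1.682 / 0.1298 = 12.95840 cm^2
B_m^2 = (k_inf - 1) / L^2 = (1.647 - 1) / 12.95840 = 0.04992900 /cm^2
For a bare sphere: B_g = pi/R, so R_c = pi / sqrt(B_m^2)
R_c = pi / sqrt(0.04992900) = 14.060 cm

14.060


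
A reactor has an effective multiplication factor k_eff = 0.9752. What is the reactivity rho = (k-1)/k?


rho = (k_eff - 1) / k_eff
rho = (0.9752 - 1) / 0.9752
rho = -0.025431

-0.025431


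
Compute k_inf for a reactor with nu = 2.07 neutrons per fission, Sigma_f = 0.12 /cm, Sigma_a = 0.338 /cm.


k_inf = nu * Sigma_f / Sigma_a
k_inf = 2.07 * 0.12 / 0.338
k_inf = 0.73491

0.73491


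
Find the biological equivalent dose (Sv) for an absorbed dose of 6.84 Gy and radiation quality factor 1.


H = D * Q
H = 6.84 * 1
H = 6.8400 Sv

6.8400


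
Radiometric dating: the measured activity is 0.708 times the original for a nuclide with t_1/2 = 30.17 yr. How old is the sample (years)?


lambda = ln(2) / t_half = ln(2) / 30.17 = 0.02297472 /yr
t = -ln(A/A0) / lambda
t = -ln(0.708) / 0.02297472
t = 15.030 yr

15.030


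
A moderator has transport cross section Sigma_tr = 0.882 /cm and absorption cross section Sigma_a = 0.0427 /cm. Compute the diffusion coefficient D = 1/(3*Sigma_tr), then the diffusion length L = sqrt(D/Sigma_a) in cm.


D = 1 / (3 * Sigma_tr) = 1 / (3 * 0.882) = 0.3779289 cm
L = sqrt(D / Sigma_a)
L = sqrt(0.3779289 / 0.0427)
L = 2.9750 cm

2.9750


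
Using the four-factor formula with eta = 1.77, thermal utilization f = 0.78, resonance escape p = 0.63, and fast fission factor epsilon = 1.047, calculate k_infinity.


k_inf = eta * f * p * epsilon
k_inf = 1.77 * 0.78 * 0.63 * 1.047
k_inf = 0.91066

0.91066


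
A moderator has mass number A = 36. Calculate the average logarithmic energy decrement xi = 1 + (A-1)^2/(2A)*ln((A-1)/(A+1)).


xi = 1 + (A-1)^2/(2A) * ln((A-1)/(A+1))
xi = 1 + (36-1)^2/(2*36) * ln((36-1)/(36 +1))
xi = 0.054541

0.054541


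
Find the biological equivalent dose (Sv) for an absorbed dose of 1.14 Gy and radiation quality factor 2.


H = D * Q
H = 1.14 * 2
H = 2.2800 Sv

2.2800


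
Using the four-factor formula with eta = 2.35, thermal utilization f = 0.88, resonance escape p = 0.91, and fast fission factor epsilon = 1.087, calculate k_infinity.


k_inf = eta * f * p * epsilon
k_inf = 2.35 * 0.88 * 0.91 * 1.087
k_inf = 2.0456

2.0456


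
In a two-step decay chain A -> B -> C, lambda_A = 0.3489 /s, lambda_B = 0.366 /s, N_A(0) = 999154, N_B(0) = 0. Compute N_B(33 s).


N_B(t) = lambda_A * N_A0 / (lambda_B - lambda_A) * [exp(-lambda_A*t) - exp(-lambda_B*t)]
exp(-0.3489*33) = 9.992258e-06; exp(-0.366*33) = 5.683178e-06
N_B = 0.3489 * 999154 / (0.366 - 0.3489) * (9.992258e-06 - 5.683178e-06)
N_B = 87.846

87.846


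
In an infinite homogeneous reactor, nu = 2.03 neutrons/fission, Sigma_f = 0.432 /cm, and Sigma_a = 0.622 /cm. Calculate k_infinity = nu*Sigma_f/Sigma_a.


k_inf = nu * Sigma_f / Sigma_a
k_inf = 2.03 * 0.432 / 0.622
k_inf = 1.4099

1.4099


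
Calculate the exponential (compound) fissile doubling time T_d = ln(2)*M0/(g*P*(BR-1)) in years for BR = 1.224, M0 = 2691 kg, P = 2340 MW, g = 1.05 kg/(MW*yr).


Breeding gain G = BR - 1 = 1.224 - 1 = 0.224
Fissile production rate = g * P * G = 1.05 * 2340 * 0.224 = 550.368 kg/yr
T_d = ln(2) * M0 / (g * P * G)
T_d = ln(2) * 2691 / 550.368 = 3.3891 yr

3.3891


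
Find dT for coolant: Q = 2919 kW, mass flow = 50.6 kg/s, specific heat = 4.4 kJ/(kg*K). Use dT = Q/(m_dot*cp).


dT = Q / (m_dot * cp)
dT = 2919 / (50.6 * 4.4)
dT = 13.111 C

13.111


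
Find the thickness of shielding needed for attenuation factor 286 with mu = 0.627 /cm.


x = ln(factor) / mu
x = ln(286) / 0.627
x = 9.0207 cm

9.0207


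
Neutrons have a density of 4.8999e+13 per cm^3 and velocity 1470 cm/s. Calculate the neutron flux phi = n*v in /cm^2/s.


phi = n * v
phi = 4.8999e+13 * 1470
phi = 7.2029e+16 /cm^2/s

7.2029e+16


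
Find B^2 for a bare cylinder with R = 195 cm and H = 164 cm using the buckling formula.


B^2 = (2.405/R)^2 + (pi/H)^2
B^2 = (2.405/195)^2 + (pi/164)^2
B^2 = 5.1907e-04 /cm^2

5.1907e-04


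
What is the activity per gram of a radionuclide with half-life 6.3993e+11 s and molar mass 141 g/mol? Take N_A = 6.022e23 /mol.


lambda = ln(2) / t_half = ln(2) / 6.3993e+11 = 1.083161e-12 /s
SA = lambda * N_A / M
SA = 1.083161e-12 * 6.022e23 / 141
SA = 4.6261e+09 Bq/g

4.6261e+09


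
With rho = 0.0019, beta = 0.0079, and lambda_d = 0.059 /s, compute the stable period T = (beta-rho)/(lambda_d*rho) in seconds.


T = (beta - rho) / (lambda_d * rho)
T = (0.0079 - 0.0019) / (0.059 * 0.0019)
T = 53.524 s

53.524


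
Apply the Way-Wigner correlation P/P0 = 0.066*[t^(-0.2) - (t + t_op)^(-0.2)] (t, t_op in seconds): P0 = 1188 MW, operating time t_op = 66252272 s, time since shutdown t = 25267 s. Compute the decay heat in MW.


P/P0 = 0.066 * [t^(-0.2) - (t + t_op)^(-0.2)]
P/P0 = 0.066 * [25267^(-0.2) - (25267 + 66252272)^(-0.2)]
P/P0 = 0.066 * [0.1316707 - 0.02727261] = 0.006890274
P = 1188 * 0.006890274 = 8.1856 MW

8.1856


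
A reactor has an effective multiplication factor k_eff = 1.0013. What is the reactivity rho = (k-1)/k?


rho = (k_eff - 1) / k_eff
rho = (1.0013 - 1) / 1.0013
rho = 0.0012983

0.0012983


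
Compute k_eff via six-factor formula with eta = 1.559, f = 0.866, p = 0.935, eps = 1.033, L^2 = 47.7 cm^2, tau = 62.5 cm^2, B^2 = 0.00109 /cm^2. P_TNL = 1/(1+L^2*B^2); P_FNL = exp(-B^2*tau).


k_inf = eta*f*p*eps = 1.559*0.866*0.935*1.033 = 1.303995
P_TNL = 1/(1 + L^2*B^2) = 1/(1 + 47.7*0.00109) = 0.9505767
P_FNL = exp(-B^2*tau) = exp(-0.00109*62.5) = 0.9341437
k_eff = k_inf * P_TNL * P_FNL = 1.303995 * 0.9505767 * 0.9341437
k_eff = 1.1579

1.1579


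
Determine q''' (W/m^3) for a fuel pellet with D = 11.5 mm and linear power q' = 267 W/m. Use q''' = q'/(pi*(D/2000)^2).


r = D / 2 / 1000 = 11.5 / 2 / 1000 = 0.00575 m
q''' = q' / (pi * r^2)
q''' = 267 / (pi * 0.00575^2)
q''' = 2.5705e+06 W/m^3

2.5705e+06


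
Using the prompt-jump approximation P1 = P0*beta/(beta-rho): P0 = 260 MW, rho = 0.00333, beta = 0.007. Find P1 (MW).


P1/P0 = beta / (beta - rho)
P1/P0 = 0.007 / (0.007 - 0.00333) = 1.907357
P1 = 260 * 1.907357 = 495.91 MW

495.91


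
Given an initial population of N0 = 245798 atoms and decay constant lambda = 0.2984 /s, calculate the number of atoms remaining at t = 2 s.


N = N0 * exp(-lambda * t)
N = 245798 * exp(-0.2984 * 2)
N = 135329

135329


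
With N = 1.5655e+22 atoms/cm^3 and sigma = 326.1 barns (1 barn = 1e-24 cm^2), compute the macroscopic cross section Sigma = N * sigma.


Sigma = N * sigma_barns * 1e-24
Sigma = 1.5655e+22 * 326.1 * 1e-24
Sigma = 5.1051 /cm

5.1051


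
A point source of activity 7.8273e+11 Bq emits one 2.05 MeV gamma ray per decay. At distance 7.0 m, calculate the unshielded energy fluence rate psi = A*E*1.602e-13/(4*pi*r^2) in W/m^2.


psi = A * E * 1.602e-13 / (4*pi*r^2)
psi = 7.8273e+11 * 2.05 * 1.602e-13 / (4*pi*7.0^2)
psi = 4.1747e-04 W/m^2

4.1747e-04


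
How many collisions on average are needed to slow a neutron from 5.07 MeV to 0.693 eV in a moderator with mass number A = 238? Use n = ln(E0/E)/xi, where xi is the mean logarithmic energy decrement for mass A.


xi = 1 + (A-1)^2/(2A)*ln((A-1)/(A+1)) = 0.008379872 (for A = 238)
n = ln(E0/E) / xi
n = ln(5.07e6 / 0.693) / 0.008379872
n = ln(7.316017e+06) / 0.008379872 = 1886.1

1886.1


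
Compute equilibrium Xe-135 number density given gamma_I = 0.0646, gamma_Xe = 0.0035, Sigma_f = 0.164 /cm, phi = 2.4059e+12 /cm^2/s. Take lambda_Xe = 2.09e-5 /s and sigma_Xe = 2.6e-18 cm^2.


Xe_eq = (gamma_I + gamma_Xe) * Sigma_f * phi / (lambda_Xe + sigma_Xe * phi)
Numerator = (0.0646 + 0.0035) * 0.164 * 2.4059e+12 = 2.687005e+10
Denominator = 2.09e-5 + 2.6e-18 * 2.4059e+12 = 2.715534e-05
Xe_eq = 2.687005e+10 / 2.715534e-05 = 9.8949e+14 /cm^3

9.8949e+14


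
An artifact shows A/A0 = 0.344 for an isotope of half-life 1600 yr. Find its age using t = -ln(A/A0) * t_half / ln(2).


lambda = ln(2) / t_half = ln(2) / 1600 = 4.332170e-04 /yr
t = -ln(A/A0) / lambda
t = -ln(0.344) / 4.332170e-04
t = 2463.2 yr

2463.2


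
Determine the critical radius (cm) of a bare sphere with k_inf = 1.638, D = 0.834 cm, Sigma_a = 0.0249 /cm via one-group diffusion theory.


L^2 = D / Sigma_a = 0.834 / 0.0249 = 33.49398 cm^2
B_m^2 = (k_inf - 1) / L^2 = (1.638 - 1) / 33.49398 = 0.01904820 /cm^2
For a bare sphere: B_g = pi/R, so R_c = pi / sqrt(B_m^2)
R_c = pi / sqrt(0.01904820) = 22.763 cm

22.763


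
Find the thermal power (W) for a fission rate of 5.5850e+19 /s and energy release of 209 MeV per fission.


P = fission_rate * E_MeV * 1.602e-13
P = 5.5850e+19 * 209 * 1.602e-13
P = 1.8700e+09 W

1.8700e+09


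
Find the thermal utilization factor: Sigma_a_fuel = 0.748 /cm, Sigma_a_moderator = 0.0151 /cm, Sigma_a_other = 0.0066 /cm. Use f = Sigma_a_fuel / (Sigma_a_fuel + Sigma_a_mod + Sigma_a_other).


f = Sigma_a_fuel / (Sigma_a_fuel + Sigma_a_mod + Sigma_a_other)
f = 0.748 / (0.748 + 0.0151 + 0.0066)
f = 0.97181

0.97181


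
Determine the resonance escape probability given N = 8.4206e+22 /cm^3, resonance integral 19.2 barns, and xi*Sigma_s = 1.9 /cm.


p = exp(-N * I * 1e-24 / (xi*Sigma_s))
p = exp(-8.4206e+22 * 19.2 * 1e-24 / 1.9)
p = 0.42702

0.42702


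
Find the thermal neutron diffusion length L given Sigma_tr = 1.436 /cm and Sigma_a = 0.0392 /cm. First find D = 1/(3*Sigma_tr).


D = 1 / (3 * Sigma_tr) = 1 / (3 * 1.436) = 0.2321263 cm
L = sqrt(D / Sigma_a)
L = sqrt(0.2321263 / 0.0392)
L = 2.4334 cm

2.4334


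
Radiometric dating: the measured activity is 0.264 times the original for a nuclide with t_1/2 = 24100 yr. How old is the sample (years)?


lambda = ln(2) / t_half = ln(2) / 24100 = 2.876129e-05 /yr
t = -ln(A/A0) / lambda
t = -ln(0.264) / 2.876129e-05
t = 46306 yr

46306


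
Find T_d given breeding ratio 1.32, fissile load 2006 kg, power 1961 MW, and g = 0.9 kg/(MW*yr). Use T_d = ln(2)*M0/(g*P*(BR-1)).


Breeding gain G = BR - 1 = 1.32 - 1 = 0.32
Fissile production rate = g * P * G = 0.9 * 1961 * 0.32 = 564.768 kg/yr
T_d = ln(2) * M0 / (g * P * G)
T_d = ln(2) * 2006 / 564.768 = 2.4620 yr

2.4620


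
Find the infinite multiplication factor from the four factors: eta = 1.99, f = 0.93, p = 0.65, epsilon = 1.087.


k_inf = eta * f * p * epsilon
k_inf = 1.99 * 0.93 * 0.65 * 1.087
k_inf = 1.3076

1.3076


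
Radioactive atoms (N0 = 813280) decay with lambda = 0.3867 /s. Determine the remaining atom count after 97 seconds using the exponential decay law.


N = N0 * exp(-lambda * t)
N = 813280 * exp(-0.3867 * 97)
N = 4.1677e-11

4.1677e-11


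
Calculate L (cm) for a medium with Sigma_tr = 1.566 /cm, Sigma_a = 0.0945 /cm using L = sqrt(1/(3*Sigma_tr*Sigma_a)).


D = 1 / (3 * Sigma_tr) = 1 / (3 * 1.566) = 0.2128565 cm
L = sqrt(D / Sigma_a)
L = sqrt(0.2128565 / 0.0945)
L = 1.5008 cm

1.5008


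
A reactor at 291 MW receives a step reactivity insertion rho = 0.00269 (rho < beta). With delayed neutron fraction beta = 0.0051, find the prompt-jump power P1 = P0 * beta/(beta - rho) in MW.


P1/P0 = beta / (beta - rho)
P1/P0 = 0.0051 / (0.0051 - 0.00269) = 2.116183
P1 = 291 * 2.116183 = 615.81 MW

615.81


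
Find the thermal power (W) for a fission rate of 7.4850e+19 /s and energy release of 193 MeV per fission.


P = fission_rate * E_MeV * 1.602e-13
P = 7.4850e+19 * 193 * 1.602e-13
P = 2.3143e+09 W

2.3143e+09


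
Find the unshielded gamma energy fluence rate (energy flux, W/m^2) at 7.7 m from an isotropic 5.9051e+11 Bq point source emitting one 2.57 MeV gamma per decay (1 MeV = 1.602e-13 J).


psi = A * E * 1.602e-13 / (4*pi*r^2)
psi = 5.9051e+11 * 2.57 * 1.602e-13 / (4*pi*7.7^2)
psi = 3.2631e-04 W/m^2

3.2631e-04


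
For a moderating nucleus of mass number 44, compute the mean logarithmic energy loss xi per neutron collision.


xi = 1 + (A-1)^2/(2A) * ln((A-1)/(A+1))
xi = 1 + (44-1)^2/(2*44) * ln((44-1)/(44 +1))
xi = 0.044774

0.044774


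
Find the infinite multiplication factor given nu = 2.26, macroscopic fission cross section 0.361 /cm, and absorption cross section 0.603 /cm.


k_inf = nu * Sigma_f / Sigma_a
k_inf = 2.26 * 0.361 / 0.603
k_inf = 1.3530

1.3530


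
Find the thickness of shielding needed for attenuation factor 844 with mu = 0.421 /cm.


x = ln(factor) / mu
x = ln(844) / 0.421
x = 16.005 cm

16.005


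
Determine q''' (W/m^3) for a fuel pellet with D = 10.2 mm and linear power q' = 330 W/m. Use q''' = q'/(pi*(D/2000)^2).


r = D / 2 / 1000 = 10.2 / 2 / 1000 = 0.0051 m
q''' = q' / (pi * r^2)
q''' = 330 / (pi * 0.0051^2)
q''' = 4.0385e+06 W/m^3

4.0385e+06


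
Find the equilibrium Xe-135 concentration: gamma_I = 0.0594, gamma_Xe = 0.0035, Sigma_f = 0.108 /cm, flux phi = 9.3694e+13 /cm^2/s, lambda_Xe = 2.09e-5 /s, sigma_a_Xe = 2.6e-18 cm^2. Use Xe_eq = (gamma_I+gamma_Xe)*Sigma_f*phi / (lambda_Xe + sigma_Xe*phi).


Xe_eq = (gamma_I + gamma_Xe) * Sigma_f * phi / (lambda_Xe + sigma_Xe * phi)
Numerator = (0.0594 + 0.0035) * 0.108 * 9.3694e+13 = 6.364821e+11
Denominator = 2.09e-5 + 2.6e-18 * 9.3694e+13 = 2.645044e-04
Xe_eq = 6.364821e+11 / 2.645044e-04 = 2.4063e+15 /cm^3

2.4063e+15


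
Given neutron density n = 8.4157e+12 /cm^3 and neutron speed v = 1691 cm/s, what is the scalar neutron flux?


phi = n * v
phi = 8.4157e+12 * 1691
phi = 1.4231e+16 /cm^2/s

1.4231e+16


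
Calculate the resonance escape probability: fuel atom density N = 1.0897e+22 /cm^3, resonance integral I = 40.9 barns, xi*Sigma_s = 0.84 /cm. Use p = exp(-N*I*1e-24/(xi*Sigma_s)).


p = exp(-N * I * 1e-24 / (xi*Sigma_s))
p = exp(-1.0897e+22 * 40.9 * 1e-24 / 0.84)
p = 0.58826

0.58826


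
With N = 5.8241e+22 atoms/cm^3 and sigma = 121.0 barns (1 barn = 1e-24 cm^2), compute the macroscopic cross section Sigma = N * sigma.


Sigma = N * sigma_barns * 1e-24
Sigma = 5.8241e+22 * 121.0 * 1e-24
Sigma = 7.0472 /cm

7.0472


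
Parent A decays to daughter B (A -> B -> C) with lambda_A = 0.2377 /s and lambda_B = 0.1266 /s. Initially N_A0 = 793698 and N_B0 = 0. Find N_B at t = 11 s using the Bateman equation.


N_B(t) = lambda_A * N_A0 / (lambda_B - lambda_A) * [exp(-lambda_A*t) - exp(-lambda_B*t)]
exp(-0.2377*11) = 0.07318974; exp(-0.1266*11) = 0.2484285
N_B = 0.2377 * 793698 / (0.1266 - 0.2377) * (0.07318974 - 0.2484285)
N_B = 297578

297578


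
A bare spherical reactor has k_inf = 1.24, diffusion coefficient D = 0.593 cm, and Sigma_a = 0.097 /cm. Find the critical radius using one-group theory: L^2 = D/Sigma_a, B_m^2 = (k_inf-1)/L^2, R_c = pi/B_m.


L^2 = D / Sigma_a = 0.593 / 0.097 = 6.113402 cm^2
B_m^2 = (k_inf - 1) / L^2 = (1.24 - 1) / 6.113402 = 0.03925801 /cm^2
For a bare sphere: B_g = pi/R, so R_c = pi / sqrt(B_m^2)
R_c = pi / sqrt(0.03925801) = 15.856 cm

15.856


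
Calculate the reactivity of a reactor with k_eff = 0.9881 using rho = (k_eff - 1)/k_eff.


rho = (k_eff - 1) / k_eff
rho = (0.9881 - 1) / 0.9881
rho = -0.012043

-0.012043


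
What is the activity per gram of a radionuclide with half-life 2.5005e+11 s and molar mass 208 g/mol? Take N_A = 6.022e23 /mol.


lambda = ln(2) / t_half = ln(2) / 2.5005e+11 = 2.772034e-12 /s
SA = lambda * N_A / M
SA = 2.772034e-12 * 6.022e23 / 208
SA = 8.0256e+09 Bq/g

8.0256e+09


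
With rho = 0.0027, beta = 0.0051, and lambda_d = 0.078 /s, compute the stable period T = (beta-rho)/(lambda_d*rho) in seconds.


T = (beta - rho) / (lambda_d * rho)
T = (0.0051 - 0.0027) / (0.078 * 0.0027)
T = 11.396 s

11.396


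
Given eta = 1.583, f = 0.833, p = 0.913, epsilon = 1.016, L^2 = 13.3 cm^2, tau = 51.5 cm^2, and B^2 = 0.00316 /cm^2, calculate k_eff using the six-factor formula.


k_inf = eta*f*p*eps = 1.583*0.833*0.913*1.016 = 1.223180
P_TNL = 1/(1 + L^2*B^2) = 1/(1 + 13.3*0.00316) = 0.9596671
P_FNL = exp(-B^2*tau) = exp(-0.00316*51.5) = 0.8498121
k_eff = k_inf * P_TNL * P_FNL = 1.223180 * 0.9596671 * 0.8498121
k_eff = 0.99755

0.99755


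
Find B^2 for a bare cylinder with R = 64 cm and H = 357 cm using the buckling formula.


B^2 = (2.405/R)^2 + (pi/H)^2
B^2 = (2.405/64)^2 + (pi/357)^2
B^2 = 0.0014896 /cm^2

0.0014896


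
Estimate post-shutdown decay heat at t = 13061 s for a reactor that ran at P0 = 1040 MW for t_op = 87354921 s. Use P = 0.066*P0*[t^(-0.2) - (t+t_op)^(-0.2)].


P/P0 = 0.066 * [t^(-0.2) - (t + t_op)^(-0.2)]
P/P0 = 0.066 * [13061^(-0.2) - (13061 + 87354921)^(-0.2)]
P/P0 = 0.066 * [0.1502466 - 0.02580653] = 0.008213045
P = 1040 * 0.008213045 = 8.5416 MW

8.5416


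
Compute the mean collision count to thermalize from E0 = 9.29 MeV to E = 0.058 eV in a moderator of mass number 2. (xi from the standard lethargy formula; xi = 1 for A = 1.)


xi = 1 + (A-1)^2/(2A)*ln((A-1)/(A+1)) = 0.7253469 (for A = 2)
n = ln(E0/E) / xi
n = ln(9.29e6 / 0.058) / 0.7253469
n = ln(1.601724e+08) / 0.7253469 = 26.045

26.045


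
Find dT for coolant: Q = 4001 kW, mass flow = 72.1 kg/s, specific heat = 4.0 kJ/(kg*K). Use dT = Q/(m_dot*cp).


dT = Q / (m_dot * cp)
dT = 4001 / (72.1 * 4.0)
dT = 13.873 C

13.873


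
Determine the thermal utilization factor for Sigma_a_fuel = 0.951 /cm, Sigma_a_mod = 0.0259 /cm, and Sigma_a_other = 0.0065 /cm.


f = Sigma_a_fuel / (Sigma_a_fuel + Sigma_a_mod + Sigma_a_other)
f = 0.951 / (0.951 + 0.0259 + 0.0065)
f = 0.96705

0.96705


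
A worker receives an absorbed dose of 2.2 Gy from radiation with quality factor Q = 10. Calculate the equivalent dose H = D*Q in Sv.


H = D * Q
H = 2.2 * 10
H = 22.000 Sv

22.000


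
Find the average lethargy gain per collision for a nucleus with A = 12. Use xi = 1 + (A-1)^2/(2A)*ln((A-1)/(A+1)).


xi = 1 + (A-1)^2/(2A) * ln((A-1)/(A+1))
xi = 1 + (12-1)^2/(2*12) * ln((12-1)/(12 +1))
xi = 0.15777

0.15777


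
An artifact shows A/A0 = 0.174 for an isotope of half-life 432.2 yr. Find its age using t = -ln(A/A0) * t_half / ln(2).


lambda = ln(2) / t_half = ln(2) / 432.2 = 0.001603765 /yr
t = -ln(A/A0) / lambda
t = -ln(0.174) / 0.001603765
t = 1090.4 yr

1090.4


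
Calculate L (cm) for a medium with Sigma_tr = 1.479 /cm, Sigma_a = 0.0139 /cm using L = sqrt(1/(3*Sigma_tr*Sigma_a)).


D = 1 / (3 * Sigma_tr) = 1 / (3 * 1.479) = 0.2253775 cm
L = sqrt(D / Sigma_a)
L = sqrt(0.2253775 / 0.0139)
L = 4.0267 cm

4.0267


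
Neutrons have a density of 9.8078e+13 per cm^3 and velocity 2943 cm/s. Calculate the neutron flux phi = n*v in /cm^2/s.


phi = n * v
phi = 9.8078e+13 * 2943
phi = 2.8864e+17 /cm^2/s

2.8864e+17


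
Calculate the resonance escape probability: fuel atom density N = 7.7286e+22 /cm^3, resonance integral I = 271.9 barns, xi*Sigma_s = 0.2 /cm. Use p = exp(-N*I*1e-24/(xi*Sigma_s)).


p = exp(-N * I * 1e-24 / (xi*Sigma_s))
p = exp(-7.7286e+22 * 271.9 * 1e-24 / 0.2)
p = 2.3364e-46

2.3364e-46


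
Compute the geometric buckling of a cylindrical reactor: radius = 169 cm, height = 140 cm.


B^2 = (2.405/R)^2 + (pi/H)^2
B^2 = (2.405/169)^2 + (pi/140)^2
B^2 = 7.0607e-04 /cm^2

7.0607e-04


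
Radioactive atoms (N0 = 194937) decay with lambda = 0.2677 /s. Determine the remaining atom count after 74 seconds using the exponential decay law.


N = N0 * exp(-lambda * t)
N = 194937 * exp(-0.2677 * 74)
N = 4.8597e-04

4.8597e-04


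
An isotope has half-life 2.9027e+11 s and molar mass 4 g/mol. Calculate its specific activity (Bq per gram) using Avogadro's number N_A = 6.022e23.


lambda = ln(2) / t_half = ln(2) / 2.9027e+11 = 2.387939e-12 /s
SA = lambda * N_A / M
SA = 2.387939e-12 * 6.022e23 / 4
SA = 3.5950e+11 Bq/g

3.5950e+11


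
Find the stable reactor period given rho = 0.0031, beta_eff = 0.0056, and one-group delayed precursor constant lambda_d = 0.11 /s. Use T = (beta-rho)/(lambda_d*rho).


T = (beta - rho) / (lambda_d * rho)
T = (0.0056 - 0.0031) / (0.11 * 0.0031)
T = 7.3314 s

7.3314


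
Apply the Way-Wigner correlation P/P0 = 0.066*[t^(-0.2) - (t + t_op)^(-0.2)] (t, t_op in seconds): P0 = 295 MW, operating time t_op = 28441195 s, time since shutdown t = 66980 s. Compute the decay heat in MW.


P/P0 = 0.066 * [t^(-0.2) - (t + t_op)^(-0.2)]
P/P0 = 0.066 * [66980^(-0.2) - (66980 + 28441195)^(-0.2)]
P/P0 = 0.066 * [0.1083455 - 0.03228540] = 0.005019967
P = 295 * 0.005019967 = 1.4809 MW

1.4809


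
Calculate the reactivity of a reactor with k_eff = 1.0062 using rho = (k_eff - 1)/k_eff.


rho = (k_eff - 1) / k_eff
rho = (1.0062 - 1) / 1.0062
rho = 0.0061618

0.0061618


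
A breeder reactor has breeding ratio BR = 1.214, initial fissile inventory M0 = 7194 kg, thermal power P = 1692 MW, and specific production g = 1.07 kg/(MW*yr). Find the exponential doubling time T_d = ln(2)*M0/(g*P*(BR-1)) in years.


Breeding gain G = BR - 1 = 1.214 - 1 = 0.214
Fissile production rate = g * P * G = 1.07 * 1692 * 0.214 = 387.43416 kg/yr
T_d = ln(2) * M0 / (g * P * G)
T_d = ln(2) * 7194 / 387.43416 = 12.871 yr

12.871


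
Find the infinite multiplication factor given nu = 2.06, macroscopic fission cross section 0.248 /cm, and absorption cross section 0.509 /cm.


k_inf = nu * Sigma_f / Sigma_a
k_inf = 2.06 * 0.248 / 0.509
k_inf = 1.0037

1.0037


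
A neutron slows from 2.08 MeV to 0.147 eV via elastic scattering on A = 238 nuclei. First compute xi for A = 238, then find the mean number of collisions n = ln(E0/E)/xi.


xi = 1 + (A-1)^2/(2A)*ln((A-1)/(A+1)) = 0.008379872 (for A = 238)
n = ln(E0/E) / xi
n = ln(2.08e6 / 0.147) / 0.008379872
n = ln(1.414966e+07) / 0.008379872 = 1964.9

1964.9


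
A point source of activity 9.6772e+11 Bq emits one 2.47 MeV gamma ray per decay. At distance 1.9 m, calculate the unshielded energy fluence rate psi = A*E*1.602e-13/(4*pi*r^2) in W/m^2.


psi = A * E * 1.602e-13 / (4*pi*r^2)
psi = 9.6772e+11 * 2.47 * 1.602e-13 / (4*pi*1.9^2)
psi = 0.0084410 W/m^2

0.0084410


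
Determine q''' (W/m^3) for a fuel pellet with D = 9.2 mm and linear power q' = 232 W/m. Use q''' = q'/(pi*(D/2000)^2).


r = D / 2 / 1000 = 9.2 / 2 / 1000 = 0.0046 m
q''' = q' / (pi * r^2)
q''' = 232 / (pi * 0.0046^2)
q''' = 3.4900e+06 W/m^3

3.4900e+06


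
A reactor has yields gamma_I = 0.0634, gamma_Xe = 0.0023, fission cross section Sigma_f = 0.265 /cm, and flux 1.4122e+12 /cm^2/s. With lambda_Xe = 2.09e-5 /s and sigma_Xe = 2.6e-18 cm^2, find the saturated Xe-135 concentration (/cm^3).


Xe_eq = (gamma_I + gamma_Xe) * Sigma_f * phi / (lambda_Xe + sigma_Xe * phi)
Numerator = (0.0634 + 0.0023) * 0.265 * 1.4122e+12 = 2.458711e+10
Denominator = 2.09e-5 + 2.6e-18 * 1.4122e+12 = 2.457172e-05
Xe_eq = 2.458711e+10 / 2.457172e-05 = 1.0006e+15 /cm^3

1.0006e+15


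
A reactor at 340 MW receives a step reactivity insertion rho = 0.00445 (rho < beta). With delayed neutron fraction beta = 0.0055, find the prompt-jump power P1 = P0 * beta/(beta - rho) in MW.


P1/P0 = beta / (beta - rho)
P1/P0 = 0.0055 / (0.0055 - 0.00445) = 5.238095
P1 = 340 * 5.238095 = 1781.0 MW

1781.0


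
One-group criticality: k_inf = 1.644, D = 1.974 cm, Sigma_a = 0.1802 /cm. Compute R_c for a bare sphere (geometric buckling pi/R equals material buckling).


L^2 = D / Sigma_a = 1.974 / 0.1802 = 10.95450 cm^2
B_m^2 = (k_inf - 1) / L^2 = (1.644 - 1) / 10.95450 = 0.05878863 /cm^2
For a bare sphere: B_g = pi/R, so R_c = pi / sqrt(B_m^2)
R_c = pi / sqrt(0.05878863) = 12.957 cm

12.957


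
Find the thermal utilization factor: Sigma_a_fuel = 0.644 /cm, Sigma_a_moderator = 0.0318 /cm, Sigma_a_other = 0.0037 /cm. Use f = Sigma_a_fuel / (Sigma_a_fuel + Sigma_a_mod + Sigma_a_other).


f = Sigma_a_fuel / (Sigma_a_fuel + Sigma_a_mod + Sigma_a_other)
f = 0.644 / (0.644 + 0.0318 + 0.0037)
f = 0.94776

0.94776


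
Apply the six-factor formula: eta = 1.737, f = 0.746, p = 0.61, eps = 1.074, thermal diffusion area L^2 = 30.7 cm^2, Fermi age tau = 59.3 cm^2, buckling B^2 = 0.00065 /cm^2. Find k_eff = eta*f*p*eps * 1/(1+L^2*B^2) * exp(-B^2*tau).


k_inf = eta*f*p*eps = 1.737*0.746*0.61*1.074 = 0.8489317
P_TNL = 1/(1 + L^2*B^2) = 1/(1 + 30.7*0.00065) = 0.9804354
P_FNL = exp(-B^2*tau) = exp(-0.00065*59.3) = 0.9621884
k_eff = k_inf * P_TNL * P_FNL = 0.8489317 * 0.9804354 * 0.9621884
k_eff = 0.80085

0.80085


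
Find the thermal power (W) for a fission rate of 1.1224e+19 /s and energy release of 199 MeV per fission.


P = fission_rate * E_MeV * 1.602e-13
P = 1.1224e+19 * 199 * 1.602e-13
P = 3.5782e+08 W

3.5782e+08


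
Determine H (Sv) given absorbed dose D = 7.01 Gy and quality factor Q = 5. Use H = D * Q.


H = D * Q
H = 7.01 * 5
H = 35.050 Sv

35.050


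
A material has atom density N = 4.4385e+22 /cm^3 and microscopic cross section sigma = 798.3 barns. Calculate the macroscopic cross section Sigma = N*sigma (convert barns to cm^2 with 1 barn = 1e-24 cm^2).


Sigma = N * sigma_barns * 1e-24
Sigma = 4.4385e+22 * 798.3 * 1e-24
Sigma = 35.433 /cm

35.433


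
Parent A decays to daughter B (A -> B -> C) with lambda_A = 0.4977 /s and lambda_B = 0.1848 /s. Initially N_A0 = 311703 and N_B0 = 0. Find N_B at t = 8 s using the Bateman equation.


N_B(t) = lambda_A * N_A0 / (lambda_B - lambda_A) * [exp(-lambda_A*t) - exp(-lambda_B*t)]
exp(-0.4977*8) = 0.01865577; exp(-0.1848*8) = 0.2280022
N_B = 0.4977 * 311703 / (0.1848 - 0.4977) * (0.01865577 - 0.2280022)
N_B = 103793

103793


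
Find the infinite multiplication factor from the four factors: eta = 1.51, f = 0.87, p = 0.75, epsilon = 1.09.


k_inf = eta * f * p * epsilon
k_inf = 1.51 * 0.87 * 0.75 * 1.09
k_inf = 1.0739

1.0739


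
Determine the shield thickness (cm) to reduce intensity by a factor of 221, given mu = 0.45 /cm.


x = ln(factor) / mu
x = ln(221) / 0.45
x = 11.996 cm

11.996


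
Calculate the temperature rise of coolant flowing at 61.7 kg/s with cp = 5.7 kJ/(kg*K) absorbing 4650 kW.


dT = Q / (m_dot * cp)
dT = 4650 / (61.7 * 5.7)
dT = 13.222 C

13.222


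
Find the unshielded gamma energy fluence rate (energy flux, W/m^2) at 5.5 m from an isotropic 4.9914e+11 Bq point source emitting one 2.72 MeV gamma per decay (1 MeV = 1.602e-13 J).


psi = A * E * 1.602e-13 / (4*pi*r^2)
psi = 4.9914e+11 * 2.72 * 1.602e-13 / (4*pi*5.5^2)
psi = 5.7216e-04 W/m^2

5.7216e-04


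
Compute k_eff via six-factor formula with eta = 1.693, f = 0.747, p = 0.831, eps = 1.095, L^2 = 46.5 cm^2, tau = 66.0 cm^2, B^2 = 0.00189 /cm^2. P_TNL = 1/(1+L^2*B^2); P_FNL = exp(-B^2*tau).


k_inf = eta*f*p*eps = 1.693*0.747*0.831*1.095 = 1.150781
P_TNL = 1/(1 + L^2*B^2) = 1/(1 + 46.5*0.00189) = 0.9192148
P_FNL = exp(-B^2*tau) = exp(-0.00189*66.0) = 0.8827264
k_eff = k_inf * P_TNL * P_FNL = 1.150781 * 0.9192148 * 0.8827264
k_eff = 0.93376

0.93376


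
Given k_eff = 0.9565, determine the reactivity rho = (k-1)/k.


rho = (k_eff - 1) / k_eff
rho = (0.9565 - 1) / 0.9565
rho = -0.045478

-0.045478


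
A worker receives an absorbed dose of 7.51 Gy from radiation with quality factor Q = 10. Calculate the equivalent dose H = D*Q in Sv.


H = D * Q
H = 7.51 * 10
H = 75.100 Sv

75.100


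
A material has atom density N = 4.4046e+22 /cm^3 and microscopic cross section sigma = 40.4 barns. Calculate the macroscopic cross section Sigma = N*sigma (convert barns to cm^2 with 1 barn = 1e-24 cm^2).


Sigma = N * sigma_barns * 1e-24
Sigma = 4.4046e+22 * 40.4 * 1e-24
Sigma = 1.7795 /cm

1.7795


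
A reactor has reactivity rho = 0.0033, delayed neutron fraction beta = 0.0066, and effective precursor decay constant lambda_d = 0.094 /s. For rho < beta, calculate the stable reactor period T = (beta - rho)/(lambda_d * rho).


T = (beta - rho) / (lambda_d * rho)
T = (0.0066 - 0.0033) / (0.094 * 0.0033)
T = 10.638 s

10.638


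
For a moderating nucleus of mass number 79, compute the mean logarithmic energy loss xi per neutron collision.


xi = 1 + (A-1)^2/(2A) * ln((A-1)/(A+1))
xi = 1 + (79-1)^2/(2*79) * ln((79-1)/(79 +1))
xi = 0.025104

0.025104


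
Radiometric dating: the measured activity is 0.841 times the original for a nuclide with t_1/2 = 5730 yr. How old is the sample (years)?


lambda = ln(2) / t_half = ln(2) / 5730 = 1.209681e-04 /yr
t = -ln(A/A0) / lambda
t = -ln(0.841) / 1.209681e-04
t = 1431.5 yr

1431.5


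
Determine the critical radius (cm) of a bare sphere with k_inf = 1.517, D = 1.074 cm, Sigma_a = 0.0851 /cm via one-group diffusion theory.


L^2 = D / Sigma_a = 1.074 / 0.0851 = 12.62045 cm^2
B_m^2 = (k_inf - 1) / L^2 = (1.517 - 1) / 12.62045 = 0.04096526 /cm^2
For a bare sphere: B_g = pi/R, so R_c = pi / sqrt(B_m^2)
R_c = pi / sqrt(0.04096526) = 15.522 cm

15.522


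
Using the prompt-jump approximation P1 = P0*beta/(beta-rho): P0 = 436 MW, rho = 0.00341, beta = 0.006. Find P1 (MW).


P1/P0 = beta / (beta - rho)
P1/P0 = 0.006 / (0.006 - 0.00341) = 2.316602
P1 = 436 * 2.316602 = 1010.0 MW

1010.0


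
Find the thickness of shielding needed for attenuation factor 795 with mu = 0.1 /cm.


x = ln(factor) / mu
x = ln(795) / 0.1
x = 66.783 cm

66.783


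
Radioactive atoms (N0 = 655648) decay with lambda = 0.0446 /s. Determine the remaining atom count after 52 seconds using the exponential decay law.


N = N0 * exp(-lambda * t)
N = 655648 * exp(-0.0446 * 52)
N = 64484

64484


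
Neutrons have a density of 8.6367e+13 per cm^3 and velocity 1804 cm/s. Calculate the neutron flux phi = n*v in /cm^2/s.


phi = n * v
phi = 8.6367e+13 * 1804
phi = 1.5581e+17 /cm^2/s

1.5581e+17


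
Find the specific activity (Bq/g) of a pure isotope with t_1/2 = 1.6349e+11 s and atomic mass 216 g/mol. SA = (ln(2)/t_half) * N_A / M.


lambda = ln(2) / t_half = ln(2) / 1.6349e+11 = 4.239692e-12 /s
SA = lambda * N_A / M
SA = 4.239692e-12 * 6.022e23 / 216
SA = 1.1820e+10 Bq/g

1.1820e+10


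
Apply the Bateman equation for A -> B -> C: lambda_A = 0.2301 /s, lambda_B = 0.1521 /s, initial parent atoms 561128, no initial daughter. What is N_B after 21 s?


N_B(t) = lambda_A * N_A0 / (lambda_B - lambda_A) * [exp(-lambda_A*t) - exp(-lambda_B*t)]
exp(-0.2301*21) = 0.007969767; exp(-0.1521*21) = 0.04100341
N_B = 0.2301 * 561128 / (0.1521 - 0.2301) * (0.007969767 - 0.04100341)
N_B = 54682

54682


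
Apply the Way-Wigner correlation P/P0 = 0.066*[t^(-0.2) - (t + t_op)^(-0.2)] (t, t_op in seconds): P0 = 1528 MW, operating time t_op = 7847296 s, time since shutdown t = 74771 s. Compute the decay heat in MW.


P/P0 = 0.066 * [t^(-0.2) - (t + t_op)^(-0.2)]
P/P0 = 0.066 * [74771^(-0.2) - (74771 + 7847296)^(-0.2)]
P/P0 = 0.066 * [0.1059872 - 0.04170924] = 0.004242345
P = 1528 * 0.004242345 = 6.4823 MW

6.4823


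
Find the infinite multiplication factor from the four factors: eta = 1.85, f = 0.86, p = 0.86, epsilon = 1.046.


k_inf = eta * f * p * epsilon
k_inf = 1.85 * 0.86 * 0.86 * 1.046
k_inf = 1.4312

1.4312


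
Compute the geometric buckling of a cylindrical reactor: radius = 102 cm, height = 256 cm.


B^2 = (2.405/R)^2 + (pi/H)^2
B^2 = (2.405/102)^2 + (pi/256)^2
B^2 = 7.0654e-04 /cm^2

7.0654e-04


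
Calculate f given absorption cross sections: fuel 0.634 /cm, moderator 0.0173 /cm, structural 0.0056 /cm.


f = Sigma_a_fuel / (Sigma_a_fuel + Sigma_a_mod + Sigma_a_other)
f = 0.634 / (0.634 + 0.0173 + 0.0056)
f = 0.96514

0.96514


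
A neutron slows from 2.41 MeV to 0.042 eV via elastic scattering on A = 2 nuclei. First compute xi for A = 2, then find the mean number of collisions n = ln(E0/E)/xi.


xi = 1 + (A-1)^2/(2A)*ln((A-1)/(A+1)) = 0.7253469 (for A = 2)
n = ln(E0/E) / xi
n = ln(2.41e6 / 0.042) / 0.7253469
n = ln(5.738095e+07) / 0.7253469 = 24.630

24.630
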